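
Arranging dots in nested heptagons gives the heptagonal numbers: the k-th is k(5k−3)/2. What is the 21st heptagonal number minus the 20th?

Consecutive heptagonal numbers differ by 5n − 4: here 5·21 − 4 = 101.

101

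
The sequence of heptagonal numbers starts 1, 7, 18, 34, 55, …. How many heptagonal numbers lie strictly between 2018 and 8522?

The n-th heptagonal number is n(5n−3)/2.
Smallest index with value > 2018: n = 29 (giving 2059).
Largest index with value < 8522: n = 58 (giving 8323).
Indices 29 through 58: 30 terms.

30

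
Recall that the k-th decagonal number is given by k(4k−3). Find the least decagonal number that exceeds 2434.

2626

Solve n(4n−3) > 2434 for integer n.
The largest n with value ≤ 2434 is 25 (since 2425 ≤ 2434 < 2626), so the first above is n = 26, value 2626.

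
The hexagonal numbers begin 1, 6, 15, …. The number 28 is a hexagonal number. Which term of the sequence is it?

Set n(2n−1) = 28, giving 2n² − n − 28 = 0.
So n = (1 + 15) / 4 = 16/4 = 4.

4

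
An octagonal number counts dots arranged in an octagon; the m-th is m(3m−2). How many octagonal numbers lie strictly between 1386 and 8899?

33

The n-th octagonal number is n(3n−2).
Smallest index with value > 1386: n = 22 (giving 1408).
Largest index with value < 8899: n = 54 (giving 8640).
Indices 22 through 54: 33 terms.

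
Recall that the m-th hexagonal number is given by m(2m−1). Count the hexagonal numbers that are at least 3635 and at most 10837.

31

The n-th hexagonal number is n(2n−1).
Smallest index with value ≥ 3635: n = 43 (giving 3655).
Largest index with value ≤ 10837: n = 73 (giving 10585).
Indices 43 through 73: 31 terms.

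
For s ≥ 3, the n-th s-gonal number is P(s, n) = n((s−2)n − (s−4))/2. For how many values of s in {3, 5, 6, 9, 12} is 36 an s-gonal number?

s = 3: P(3, 8) = 36. ✓
s = 5: P(5, 5) = 35 and P(5, 6) = 51; 36 is not s-gonal.
s = 6: P(6, 4) = 28 and P(6, 5) = 45; 36 is not s-gonal.
s = 9: P(9, 3) = 24 and P(9, 4) = 46; 36 is not s-gonal.
s = 12: P(12, 3) = 33 and P(12, 4) = 64; 36 is not s-gonal.
Hits: s ∈ {3} → 1.

1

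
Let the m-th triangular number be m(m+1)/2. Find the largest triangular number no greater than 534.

Solve n(n+1)/2 ≤ 534 for integer n.
n = 32 gives 528 ≤ 534, while n = 33 gives 561 > 534; so the answer is 528.

528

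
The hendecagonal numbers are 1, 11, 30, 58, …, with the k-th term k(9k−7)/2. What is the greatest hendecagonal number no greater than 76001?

Solve n(9n−7)/2 ≤ 76001 for integer n.
n = 130 gives 75595 ≤ 76001, while n = 131 gives 76766 > 76001; so the answer is 75595.

75595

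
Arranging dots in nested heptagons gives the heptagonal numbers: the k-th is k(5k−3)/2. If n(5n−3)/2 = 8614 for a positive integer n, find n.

Set n(5n−3)/2 = 8614, giving 5n² − 3n − 17228 = 0.
So n = (3 + 587) / 10 = 590/10 = 59.

59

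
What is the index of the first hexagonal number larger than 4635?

Solve n(2n−1) > 4635 for integer n.
The largest n with value ≤ 4635 is 48 (since 4560 ≤ 4635 < 4753), so the first above is n = 49, value 4753.

49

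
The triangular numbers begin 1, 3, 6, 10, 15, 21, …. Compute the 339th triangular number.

57630

The 339th triangular number is n(n+1)/2 with n = 339.
339·340/2 = 115260/2 = 57630.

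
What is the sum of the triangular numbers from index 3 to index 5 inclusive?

31

Σ i(i+1)/2 = (Σi² + Σi) / 2 over i = 3..5.
Σi = 15 − 3 = 12 and Σi² = 55 − 5 = 50.
(1·50 + 1·12) / 2 = 62/2 = 31.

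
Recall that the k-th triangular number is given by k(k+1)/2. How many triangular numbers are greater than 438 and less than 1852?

The n-th triangular number is n(n+1)/2.
Smallest index with value > 438: n = 30 (giving 465).
Largest index with value < 1852: n = 60 (giving 1830).
Indices 30 through 60: 31 terms.

31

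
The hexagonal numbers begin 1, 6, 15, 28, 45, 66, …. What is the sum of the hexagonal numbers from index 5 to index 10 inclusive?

665

Σ i(2i−1) = 2Σi² − Σi over i = 5..10.
Σi = 55 − 10 = 45 and Σi² = 385 − 30 = 355.
2·355 − 1·45 = 665.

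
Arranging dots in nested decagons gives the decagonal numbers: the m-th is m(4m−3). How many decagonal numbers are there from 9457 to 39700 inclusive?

The n-th decagonal number is n(4n−3).
Smallest index with value ≥ 9457: n = 49 (giving 9457).
Largest index with value ≤ 39700: n = 100 (giving 39700).
Indices 49 through 100: 52 terms.

52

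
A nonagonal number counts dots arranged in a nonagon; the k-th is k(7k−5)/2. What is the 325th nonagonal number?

368875

325·(7·325 − 5)/2 = 325·2270/2 = 325·1135 = 368875.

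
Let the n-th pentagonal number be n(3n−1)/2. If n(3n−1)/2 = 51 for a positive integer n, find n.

Set n(3n−1)/2 = 51, giving 3n² − n − 102 = 0.
The discriminant is 1 + 24·51 = 1225, and √1225 = 35.
So n = (1 + 35) / 6 = 36/6 = 6.

6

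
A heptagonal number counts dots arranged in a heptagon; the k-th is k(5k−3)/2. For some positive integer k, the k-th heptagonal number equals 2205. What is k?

30

Set n(5n−3)/2 = 2205, giving 5n² − 3n − 4410 = 0.
The discriminant is 9 + 40·2205 = 88209, and √88209 = 297.
So n = (3 + 297) / 10 = 300/10 = 30.
Check: 30·(5·30 − 3)/2 = 2205. ✓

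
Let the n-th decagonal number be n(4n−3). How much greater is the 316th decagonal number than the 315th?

Consecutive decagonal numbers differ by 8n − 7: here 8·316 − 7 = 2521.

2521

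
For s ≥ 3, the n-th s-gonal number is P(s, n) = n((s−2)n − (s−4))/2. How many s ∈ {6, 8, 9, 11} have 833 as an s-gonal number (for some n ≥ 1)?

2

s = 6: P(6, 20) = 780 and P(6, 21) = 861; 833 is not s-gonal.
s = 8: P(8, 17) = 833. ✓
s = 9: P(9, 15) = 750 and P(9, 16) = 856; 833 is not s-gonal.
s = 11: P(11, 14) = 833. ✓
Hits: s ∈ {8, 11} → 2.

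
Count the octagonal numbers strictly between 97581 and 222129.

92

The n-th octagonal number is n(3n−2).
Smallest index with value > 97581: n = 181 (giving 97921).
Largest index with value < 222129: n = 272 (giving 221408).
Indices 181 through 272: 92 terms.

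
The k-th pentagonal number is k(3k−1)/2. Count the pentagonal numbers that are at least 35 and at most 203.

7

The n-th pentagonal number is n(3n−1)/2.
Smallest index with value ≥ 35: n = 5 (giving 35).
Largest index with value ≤ 203: n = 11 (giving 176).
Indices 5 through 11: 7 terms.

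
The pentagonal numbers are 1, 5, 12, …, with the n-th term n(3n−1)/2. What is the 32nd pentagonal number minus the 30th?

32·(3·32 − 1)/2 = 1520 and 30·(3·30 − 1)/2 = 1335.
Difference: 1520 − 1335 = 185.

185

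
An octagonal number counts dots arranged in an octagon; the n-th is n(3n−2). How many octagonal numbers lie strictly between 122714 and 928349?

The n-th octagonal number is n(3n−2).
Smallest index with value > 122714: n = 203 (giving 123221).
Largest index with value < 928349: n = 556 (giving 926296).
Indices 203 through 556: 354 terms.

354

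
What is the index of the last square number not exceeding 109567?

331

Solve n² ≤ 109567 for integer n.
n = 331 gives 109561 ≤ 109567, while n = 332 gives 110224 > 109567; so the answer is index 331.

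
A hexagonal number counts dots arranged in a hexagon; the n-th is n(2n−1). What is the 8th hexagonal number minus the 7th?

Consecutive hexagonal numbers differ by 4n − 3: here 4·8 − 3 = 29.

29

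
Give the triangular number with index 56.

1596

56·57/2 = 3192/2 = 1596.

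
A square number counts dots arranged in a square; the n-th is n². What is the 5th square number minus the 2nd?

21

5² = 25 and 2² = 4.
Difference: 25 − 4 = 21.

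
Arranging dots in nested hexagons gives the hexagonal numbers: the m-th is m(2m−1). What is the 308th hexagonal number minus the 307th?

Consecutive hexagonal numbers differ by 4n − 3: here 4·308 − 3 = 1229.

1229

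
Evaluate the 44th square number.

1936

The 44th square number is n² with n = 44.
44² = 1936.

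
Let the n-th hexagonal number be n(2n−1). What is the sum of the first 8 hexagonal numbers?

372

Σ i(2i−1) = 2Σi² − Σi over i = 1..8.
Σi = 36 and Σi² = 204.
2·204 − 1·36 = 372.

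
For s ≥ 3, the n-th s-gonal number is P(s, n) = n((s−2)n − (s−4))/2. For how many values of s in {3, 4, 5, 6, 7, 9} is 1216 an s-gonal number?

s = 3: P(3, 48) = 1176 and P(3, 49) = 1225; 1216 is not s-gonal.
s = 4: P(4, 34) = 1156 and P(4, 35) = 1225; 1216 is not s-gonal.
s = 5: P(5, 28) = 1162 and P(5, 29) = 1247; 1216 is not s-gonal.
s = 6: P(6, 24) = 1128 and P(6, 25) = 1225; 1216 is not s-gonal.
s = 7: P(7, 22) = 1177 and P(7, 23) = 1288; 1216 is not s-gonal.
s = 9: P(9, 19) = 1216. ✓
Hits: s ∈ {9} → 1.

1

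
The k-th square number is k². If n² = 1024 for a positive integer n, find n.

We need n² = 1024, so n = √1024 = 32.

32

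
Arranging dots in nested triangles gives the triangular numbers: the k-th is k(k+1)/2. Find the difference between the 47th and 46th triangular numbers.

47

Consecutive triangular numbers differ by n: T_{47} − T_{46} = 47.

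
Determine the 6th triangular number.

21

The 6th triangular number is n(n+1)/2 with n = 6.
6·7/2 = 42/2 = 21.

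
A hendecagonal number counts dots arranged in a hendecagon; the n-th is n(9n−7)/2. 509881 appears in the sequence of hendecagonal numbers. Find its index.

337

Set n(9n−7)/2 = 509881, giving 9n² − 7n − 1019762 = 0.
The discriminant is 49 + 72·509881 = 36711481, and √36711481 = 6059.
So n = (7 + 6059) / 18 = 6066/18 = 337.
Check: 337·(9·337 − 7)/2 = 509881. ✓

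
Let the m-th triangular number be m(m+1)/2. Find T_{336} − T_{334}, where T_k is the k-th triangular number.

336·337/2 = 56616 and 334·335/2 = 55945.
Difference: 56616 − 55945 = 671.

671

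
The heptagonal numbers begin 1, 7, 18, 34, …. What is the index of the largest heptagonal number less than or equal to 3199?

Solve n(5n−3)/2 ≤ 3199 for integer n.
n = 36 gives 3186 ≤ 3199, while n = 37 gives 3367 > 3199; so the answer is index 36.

36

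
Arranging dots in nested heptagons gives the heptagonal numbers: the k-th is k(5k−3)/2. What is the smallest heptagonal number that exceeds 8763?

8910

Solve n(5n−3)/2 > 8763 for integer n.
The largest n with value ≤ 8763 is 59 (since 8614 ≤ 8763 < 8910), so the first above is n = 60, value 8910.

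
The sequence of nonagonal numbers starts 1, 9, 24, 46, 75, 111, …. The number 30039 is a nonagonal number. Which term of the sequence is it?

Set n(7n−5)/2 = 30039, giving 7n² − 5n − 60078 = 0.
So n = (5 + 1297) / 14 = 1302/14 = 93.
Check: 93·(7·93 − 5)/2 = 30039. ✓

93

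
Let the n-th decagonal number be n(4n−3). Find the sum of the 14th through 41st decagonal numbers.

Σ i(4i−3) = 4Σi² − 3Σi over i = 14..41.
Σi = 861 − 91 = 770 and Σi² = 23821 − 819 = 23002.
4·23002 − 3·770 = 89698.

89698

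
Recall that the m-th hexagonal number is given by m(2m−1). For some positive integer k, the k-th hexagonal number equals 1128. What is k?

Set n(2n−1) = 1128, giving 2n² − n − 1128 = 0.
The discriminant is 1 + 8·1128 = 9025, and √9025 = 95.
So n = (1 + 95) / 4 = 96/4 = 24.

24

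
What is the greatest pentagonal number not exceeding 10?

Solve n(3n−1)/2 ≤ 10 for integer n.
n = 2 gives 5 ≤ 10, while n = 3 gives 12 > 10; so the answer is 5.

5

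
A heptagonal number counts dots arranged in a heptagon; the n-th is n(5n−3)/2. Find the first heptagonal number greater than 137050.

137710

Solve n(5n−3)/2 > 137050 for integer n.
The largest n with value ≤ 137050 is 234 (since 136539 ≤ 137050 < 137710), so the first above is n = 235, value 137710.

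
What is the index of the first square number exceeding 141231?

Solve n² > 141231 for integer n.
The largest n with value ≤ 141231 is 375 (since 140625 ≤ 141231 < 141376), so the first above is n = 376, value 141376.

376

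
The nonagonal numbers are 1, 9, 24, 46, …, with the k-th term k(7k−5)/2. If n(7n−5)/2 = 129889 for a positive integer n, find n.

Set n(7n−5)/2 = 129889, giving 7n² − 5n − 259778 = 0.
The discriminant is 25 + 56·129889 = 7273809, and √7273809 = 2697.
So n = (5 + 2697) / 14 = 2702/14 = 193.
Check: 193·(7·193 − 5)/2 = 129889. ✓

193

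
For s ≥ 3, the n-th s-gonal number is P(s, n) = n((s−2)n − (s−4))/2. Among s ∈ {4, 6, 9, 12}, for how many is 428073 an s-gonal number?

1

s = 4: P(4, 654) = 427716 and P(4, 655) = 429025; 428073 is not s-gonal.
s = 6: P(6, 462) = 426426 and P(6, 463) = 428275; 428073 is not s-gonal.
s = 9: P(9, 350) = 427875 and P(9, 351) = 430326; 428073 is not s-gonal.
s = 12: P(12, 293) = 428073. ✓
Hits: s ∈ {12} → 1.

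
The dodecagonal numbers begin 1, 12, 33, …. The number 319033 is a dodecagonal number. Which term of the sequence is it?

253

Set n(5n−4) = 319033, giving 5n² − 4n − 319033 = 0.
The discriminant is 16 + 20·319033 = 6380676, and √6380676 = 2526.
So n = (4 + 2526) / 10 = 2530/10 = 253.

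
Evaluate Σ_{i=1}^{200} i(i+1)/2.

1353400

Σ i(i+1)/2 = (Σi² + Σi) / 2 over i = 1..200.
Σi = 20100 and Σi² = 2686700.
(1·2686700 + 1·20100) / 2 = 2706800/2 = 1353400.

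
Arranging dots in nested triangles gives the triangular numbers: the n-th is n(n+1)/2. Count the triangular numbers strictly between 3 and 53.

7

The n-th triangular number is n(n+1)/2.
Smallest index with value > 3: n = 3 (giving 6).
Largest index with value < 53: n = 9 (giving 45).
Indices 3 through 9: 7 terms.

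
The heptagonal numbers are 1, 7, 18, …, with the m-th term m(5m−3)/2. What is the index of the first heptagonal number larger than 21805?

Solve n(5n−3)/2 > 21805 for integer n.
The largest n with value ≤ 21805 is 93 (since 21483 ≤ 21805 < 21949), so the first above is n = 94, value 21949.

94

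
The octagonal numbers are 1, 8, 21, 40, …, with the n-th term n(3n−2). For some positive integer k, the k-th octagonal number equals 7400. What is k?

Set n(3n−2) = 7400, giving 3n² − 2n − 7400 = 0.
So n = (2 + 298) / 6 = 300/6 = 50.

50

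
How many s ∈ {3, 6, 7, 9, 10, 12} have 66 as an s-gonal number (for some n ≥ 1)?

2

s = 3: P(3, 11) = 66. ✓
s = 6: P(6, 6) = 66. ✓
s = 7: P(7, 5) = 55 and P(7, 6) = 81; 66 is not s-gonal.
s = 9: P(9, 4) = 46 and P(9, 5) = 75; 66 is not s-gonal.
s = 10: P(10, 4) = 52 and P(10, 5) = 85; 66 is not s-gonal.
s = 12: P(12, 4) = 64 and P(12, 5) = 105; 66 is not s-gonal.
Hits: s ∈ {3, 6} → 2.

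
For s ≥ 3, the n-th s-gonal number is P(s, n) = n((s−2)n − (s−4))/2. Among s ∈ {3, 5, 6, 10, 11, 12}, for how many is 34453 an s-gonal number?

1

s = 3: P(3, 262) = 34453. ✓
s = 5: P(5, 151) = 34126 and P(5, 152) = 34580; 34453 is not s-gonal.
s = 6: P(6, 131) = 34191 and P(6, 132) = 34716; 34453 is not s-gonal.
s = 10: P(10, 93) = 34317 and P(10, 94) = 35062; 34453 is not s-gonal.
s = 11: P(11, 87) = 33756 and P(11, 88) = 34540; 34453 is not s-gonal.
s = 12: P(12, 83) = 34113 and P(12, 84) = 34944; 34453 is not s-gonal.
Hits: s ∈ {3} → 1.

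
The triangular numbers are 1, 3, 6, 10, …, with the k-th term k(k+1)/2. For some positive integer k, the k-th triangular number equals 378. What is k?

Set n(n+1)/2 = 378, giving n² + n − 756 = 0.
The discriminant is 1 + 8·378 = 3025, and √3025 = 55.
So n = (-1 + 55) / 2 = 54/2 = 27.

27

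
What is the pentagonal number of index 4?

The 4th pentagonal number is n(3n−1)/2 with n = 4.
4·(3·4 − 1)/2 = 4·11/2 = 22.

22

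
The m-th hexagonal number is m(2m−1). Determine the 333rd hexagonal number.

The 333rd hexagonal number is n(2n−1) with n = 333.
333·(2·333 − 1) = 333·665 = 221445.

221445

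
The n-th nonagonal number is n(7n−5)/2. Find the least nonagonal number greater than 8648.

8976

Solve n(7n−5)/2 > 8648 for integer n.
The largest n with value ≤ 8648 is 50 (since 8625 ≤ 8648 < 8976), so the first above is n = 51, value 8976.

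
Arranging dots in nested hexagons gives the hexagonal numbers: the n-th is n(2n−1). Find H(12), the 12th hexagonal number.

12·(2·12 − 1) = 12·23 = 276.

276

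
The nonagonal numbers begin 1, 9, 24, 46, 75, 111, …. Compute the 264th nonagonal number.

243276

The 264th nonagonal number is n(7n−5)/2 with n = 264.
264·(7·264 − 5)/2 = 264·1843/2 = 243276.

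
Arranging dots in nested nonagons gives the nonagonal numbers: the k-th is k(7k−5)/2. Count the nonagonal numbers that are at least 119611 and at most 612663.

The n-th nonagonal number is n(7n−5)/2.
Smallest index with value ≥ 119611: n = 186 (giving 120621).
Largest index with value ≤ 612663: n = 418 (giving 610489).
Indices 186 through 418: 233 terms.

233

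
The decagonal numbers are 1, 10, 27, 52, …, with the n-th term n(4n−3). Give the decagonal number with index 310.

383470

310·(4·310 − 3) = 310·1237 = 383470.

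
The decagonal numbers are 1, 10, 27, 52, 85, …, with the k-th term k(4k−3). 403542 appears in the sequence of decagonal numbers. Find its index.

318

Set n(4n−3) = 403542, giving 4n² − 3n − 403542 = 0.
So n = (3 + 2541) / 8 = 2544/8 = 318.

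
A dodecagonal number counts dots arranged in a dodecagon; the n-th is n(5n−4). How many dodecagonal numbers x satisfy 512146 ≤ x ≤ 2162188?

338

The n-th dodecagonal number is n(5n−4).
Smallest index with value ≥ 512146: n = 321 (giving 513921).
Largest index with value ≤ 2162188: n = 658 (giving 2162188).
Indices 321 through 658: 338 terms.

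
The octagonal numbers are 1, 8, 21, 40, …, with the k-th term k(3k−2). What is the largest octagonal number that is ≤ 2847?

2821

Solve n(3n−2) ≤ 2847 for integer n.
n = 31 gives 2821 ≤ 2847, while n = 32 gives 3008 > 2847; so the answer is 2821.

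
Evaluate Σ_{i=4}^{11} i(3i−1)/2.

Σ i(3i−1)/2 = (3Σi² − Σi) / 2 over i = 4..11.
Σi = 66 − 6 = 60 and Σi² = 506 − 14 = 492.
(3·492 − 1·60) / 2 = 1416/2 = 708.

708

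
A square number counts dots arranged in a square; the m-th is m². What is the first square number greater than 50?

64

Solve n² > 50 for integer n.
The largest n with value ≤ 50 is 7 (since 49 ≤ 50 < 64), so the first above is n = 8, value 64.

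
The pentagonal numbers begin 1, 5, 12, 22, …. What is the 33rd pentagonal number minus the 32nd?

97

Consecutive pentagonal numbers differ by 3n − 2: here 3·33 − 2 = 97.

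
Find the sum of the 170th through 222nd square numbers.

2048450

Σ_{i=170}^{222} i² = 3671695 − 1623245 = 2048450.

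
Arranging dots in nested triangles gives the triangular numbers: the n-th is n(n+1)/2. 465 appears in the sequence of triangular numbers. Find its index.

Set n(n+1)/2 = 465, giving n² + n − 930 = 0.
The discriminant is 1 + 8·465 = 3721, and √3721 = 61.
So n = (-1 + 61) / 2 = 60/2 = 30.

30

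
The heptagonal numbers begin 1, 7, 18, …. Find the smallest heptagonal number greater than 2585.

2673

Solve n(5n−3)/2 > 2585 for integer n.
The largest n with value ≤ 2585 is 32 (since 2512 ≤ 2585 < 2673), so the first above is n = 33, value 2673.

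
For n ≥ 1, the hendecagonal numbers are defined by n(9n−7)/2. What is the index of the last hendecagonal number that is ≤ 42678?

97

Solve n(9n−7)/2 ≤ 42678 for integer n.
n = 97 gives 42001 ≤ 42678, while n = 98 gives 42875 > 42678; so the answer is index 97.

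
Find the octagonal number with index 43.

5461

The 43rd octagonal number is n(3n−2) with n = 43.
43·(3·43 − 2) = 43·127 = 5461.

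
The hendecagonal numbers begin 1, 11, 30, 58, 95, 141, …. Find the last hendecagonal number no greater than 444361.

Solve n(9n−7)/2 ≤ 444361 for integer n.
n = 314 gives 442583 ≤ 444361, while n = 315 gives 445410 > 444361; so the answer is 442583.

442583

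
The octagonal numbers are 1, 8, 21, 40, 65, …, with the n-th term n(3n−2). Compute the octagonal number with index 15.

The 15th octagonal number is n(3n−2) with n = 15.
15·(3·15 − 2) = 15·43 = 645.

645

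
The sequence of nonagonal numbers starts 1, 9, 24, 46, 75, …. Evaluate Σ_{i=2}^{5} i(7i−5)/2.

Σ i(7i−5)/2 = (7Σi² − 5Σi) / 2 over i = 2..5.
Σi = 15 − 1 = 14 and Σi² = 55 − 1 = 54.
(7·54 − 5·14) / 2 = 308/2 = 154.

154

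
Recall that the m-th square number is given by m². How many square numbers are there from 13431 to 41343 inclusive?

The n-th square number is n².
Smallest index with value ≥ 13431: n = 116 (giving 13456).
Largest index with value ≤ 41343: n = 203 (giving 41209).
Indices 116 through 203: 88 terms.

88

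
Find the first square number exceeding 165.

169

Solve n² > 165 for integer n.
The largest n with value ≤ 165 is 12 (since 144 ≤ 165 < 169), so the first above is n = 13, value 169.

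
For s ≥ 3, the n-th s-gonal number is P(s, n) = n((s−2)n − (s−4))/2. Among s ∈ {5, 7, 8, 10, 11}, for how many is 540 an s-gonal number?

2

s = 5: P(5, 19) = 532 and P(5, 20) = 590; 540 is not s-gonal.
s = 7: P(7, 15) = 540. ✓
s = 8: P(8, 13) = 481 and P(8, 14) = 560; 540 is not s-gonal.
s = 10: P(10, 12) = 540. ✓
s = 11: P(11, 11) = 506 and P(11, 12) = 606; 540 is not s-gonal.
Hits: s ∈ {7, 10} → 2.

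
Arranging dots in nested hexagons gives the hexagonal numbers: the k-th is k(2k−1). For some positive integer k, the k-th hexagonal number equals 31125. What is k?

Set n(2n−1) = 31125, giving 2n² − n − 31125 = 0.
So n = (1 + 499) / 4 = 500/4 = 125.
Check: 125·(2·125 − 1) = 31125. ✓

125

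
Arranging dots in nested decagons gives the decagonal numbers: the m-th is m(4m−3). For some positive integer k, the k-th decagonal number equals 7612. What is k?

44

Set n(4n−3) = 7612, giving 4n² − 3n − 7612 = 0.
The discriminant is 9 + 16·7612 = 121801, and √121801 = 349.
So n = (3 + 349) / 8 = 352/8 = 44.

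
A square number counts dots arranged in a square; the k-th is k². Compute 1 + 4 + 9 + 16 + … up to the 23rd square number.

Σ_{i=1}^{23} i² = 23·24·47/6 = 4324.

4324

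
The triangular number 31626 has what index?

251

Set n(n+1)/2 = 31626, giving n² + n − 63252 = 0.
The discriminant is 1 + 8·31626 = 253009, and √253009 = 503.
So n = (-1 + 503) / 2 = 502/2 = 251.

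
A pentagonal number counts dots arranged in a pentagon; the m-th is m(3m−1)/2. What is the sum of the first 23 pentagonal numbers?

Σ i(3i−1)/2 = (3Σi² − Σi) / 2 over i = 1..23.
Σi = 276 and Σi² = 4324.
(3·4324 − 1·276) / 2 = 12696/2 = 6348.

6348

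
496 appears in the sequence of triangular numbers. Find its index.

31

Set n(n+1)/2 = 496, giving n² + n − 992 = 0.
The discriminant is 1 + 8·496 = 3969, and √3969 = 63.
So n = (-1 + 63) / 2 = 62/2 = 31.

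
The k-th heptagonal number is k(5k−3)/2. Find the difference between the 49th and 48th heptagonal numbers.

241

Consecutive heptagonal numbers differ by 5n − 4: here 5·49 − 4 = 241.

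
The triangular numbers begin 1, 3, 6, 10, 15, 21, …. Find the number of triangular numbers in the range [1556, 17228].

The n-th triangular number is n(n+1)/2.
Smallest index with value ≥ 1556: n = 56 (giving 1596).
Largest index with value ≤ 17228: n = 185 (giving 17205).
Indices 56 through 185: 130 terms.

130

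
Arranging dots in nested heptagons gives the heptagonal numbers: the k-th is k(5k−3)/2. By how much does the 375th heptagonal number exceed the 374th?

1871

Consecutive heptagonal numbers differ by 5n − 4: here 5·375 − 4 = 1871.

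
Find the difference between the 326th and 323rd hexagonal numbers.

3891

326·(2·326 − 1) = 212226 and 323·(2·323 − 1) = 208335.
Difference: 212226 − 208335 = 3891.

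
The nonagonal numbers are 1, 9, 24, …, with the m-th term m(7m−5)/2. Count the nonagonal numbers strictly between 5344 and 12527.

21

The n-th nonagonal number is n(7n−5)/2.
Smallest index with value > 5344: n = 40 (giving 5500).
Largest index with value < 12527: n = 60 (giving 12450).
Indices 40 through 60: 21 terms.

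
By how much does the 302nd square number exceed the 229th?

38763

302² = 91204 and 229² = 52441.
Difference: 91204 − 52441 = 38763.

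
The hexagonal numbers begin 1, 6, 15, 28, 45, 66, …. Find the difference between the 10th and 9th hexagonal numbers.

Consecutive hexagonal numbers differ by 4n − 3: here 4·10 − 3 = 37.

37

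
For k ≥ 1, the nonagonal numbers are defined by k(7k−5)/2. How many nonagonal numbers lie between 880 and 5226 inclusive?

The n-th nonagonal number is n(7n−5)/2.
Smallest index with value ≥ 880: n = 17 (giving 969).
Largest index with value ≤ 5226: n = 39 (giving 5226).
Indices 17 through 39: 23 terms.

23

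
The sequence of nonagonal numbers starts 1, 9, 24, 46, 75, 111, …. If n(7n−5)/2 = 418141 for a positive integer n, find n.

346

Set n(7n−5)/2 = 418141, giving 7n² − 5n − 836282 = 0.
The discriminant is 25 + 56·418141 = 23415921, and √23415921 = 4839.
So n = (5 + 4839) / 14 = 4844/14 = 346.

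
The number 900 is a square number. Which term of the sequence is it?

30

We need n² = 900, so n = √900 = 30.
Check: 30² = 900. ✓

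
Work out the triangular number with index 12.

78

The 12th triangular number is n(n+1)/2 with n = 12.
12·13/2 = 156/2 = 78.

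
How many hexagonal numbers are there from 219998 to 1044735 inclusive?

392

The n-th hexagonal number is n(2n−1).
Smallest index with value ≥ 219998: n = 332 (giving 220116).
Largest index with value ≤ 1044735: n = 723 (giving 1044735).
Indices 332 through 723: 392 terms.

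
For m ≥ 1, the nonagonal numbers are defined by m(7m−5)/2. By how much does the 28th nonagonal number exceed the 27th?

190

Consecutive nonagonal numbers differ by 7n − 6: here 7·28 − 6 = 190.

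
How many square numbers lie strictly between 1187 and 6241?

The n-th square number is n².
Smallest index with value > 1187: n = 35 (giving 1225).
Largest index with value < 6241: n = 78 (giving 6084).
Indices 35 through 78: 44 terms.

44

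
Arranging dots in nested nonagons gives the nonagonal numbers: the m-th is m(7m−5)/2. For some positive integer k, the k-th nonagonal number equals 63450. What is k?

135

Set n(7n−5)/2 = 63450, giving 7n² − 5n − 126900 = 0.
The discriminant is 25 + 56·63450 = 3553225, and √3553225 = 1885.
So n = (5 + 1885) / 14 = 1890/14 = 135.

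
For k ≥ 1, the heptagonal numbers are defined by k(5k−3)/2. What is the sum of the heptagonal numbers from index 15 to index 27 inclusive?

Σ i(5i−3)/2 = (5Σi² − 3Σi) / 2 over i = 15..27.
Σi = 378 − 105 = 273 and Σi² = 6930 − 1015 = 5915.
(5·5915 − 3·273) / 2 = 28756/2 = 14378.

14378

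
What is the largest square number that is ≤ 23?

Solve n² ≤ 23 for integer n.
n = 4 gives 16 ≤ 23, while n = 5 gives 25 > 23; so the answer is 16.

16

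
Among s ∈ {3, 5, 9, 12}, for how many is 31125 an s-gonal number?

1

s = 3: P(3, 249) = 31125. ✓
s = 5: P(5, 144) = 31032 and P(5, 145) = 31465; 31125 is not s-gonal.
s = 9: P(9, 94) = 30691 and P(9, 95) = 31350; 31125 is not s-gonal.
s = 12: P(12, 79) = 30889 and P(12, 80) = 31680; 31125 is not s-gonal.
Hits: s ∈ {3} → 1.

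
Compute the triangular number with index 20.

210

The 20th triangular number is n(n+1)/2 with n = 20.
20·21/2 = 420/2 = 210.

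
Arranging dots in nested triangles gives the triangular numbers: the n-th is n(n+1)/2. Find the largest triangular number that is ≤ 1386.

1378

Solve n(n+1)/2 ≤ 1386 for integer n.
n = 52 gives 1378 ≤ 1386, while n = 53 gives 1431 > 1386; so the answer is 1378.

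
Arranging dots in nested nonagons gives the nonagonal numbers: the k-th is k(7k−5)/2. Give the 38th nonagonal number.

4959

The 38th nonagonal number is n(7n−5)/2 with n = 38.
38·(7·38 − 5)/2 = 38·261/2 = 4959.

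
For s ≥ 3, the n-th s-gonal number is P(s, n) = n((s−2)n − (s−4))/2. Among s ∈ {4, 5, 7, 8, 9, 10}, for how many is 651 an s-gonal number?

s = 4: P(4, 25) = 625 and P(4, 26) = 676; 651 is not s-gonal.
s = 5: P(5, 21) = 651. ✓
s = 7: P(7, 16) = 616 and P(7, 17) = 697; 651 is not s-gonal.
s = 8: P(8, 15) = 645 and P(8, 16) = 736; 651 is not s-gonal.
s = 9: P(9, 14) = 651. ✓
s = 10: P(10, 13) = 637 and P(10, 14) = 742; 651 is not s-gonal.
Hits: s ∈ {5, 9} → 2.

2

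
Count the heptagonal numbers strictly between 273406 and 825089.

The n-th heptagonal number is n(5n−3)/2.
Smallest index with value > 273406: n = 332 (giving 275062).
Largest index with value < 825089: n = 574 (giving 822829).
Indices 332 through 574: 243 terms.

243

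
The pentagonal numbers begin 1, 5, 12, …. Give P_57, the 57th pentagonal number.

The 57th pentagonal number is n(3n−1)/2 with n = 57.
57·(3·57 − 1)/2 = 57·170/2 = 57·85 = 4845.

4845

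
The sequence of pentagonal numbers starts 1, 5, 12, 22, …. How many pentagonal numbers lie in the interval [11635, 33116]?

60

The n-th pentagonal number is n(3n−1)/2.
Smallest index with value ≥ 11635: n = 89 (giving 11837).
Largest index with value ≤ 33116: n = 148 (giving 32782).
Indices 89 through 148: 60 terms.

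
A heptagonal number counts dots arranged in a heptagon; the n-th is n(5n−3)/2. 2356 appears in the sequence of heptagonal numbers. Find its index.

31

Set n(5n−3)/2 = 2356, giving 5n² − 3n − 4712 = 0.
The discriminant is 9 + 40·2356 = 94249, and √94249 = 307.
So n = (3 + 307) / 10 = 310/10 = 31.
Check: 31·(5·31 − 3)/2 = 2356. ✓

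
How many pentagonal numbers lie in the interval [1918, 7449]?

35

The n-th pentagonal number is n(3n−1)/2.
Smallest index with value ≥ 1918: n = 36 (giving 1926).
Largest index with value ≤ 7449: n = 70 (giving 7315).
Indices 36 through 70: 35 terms.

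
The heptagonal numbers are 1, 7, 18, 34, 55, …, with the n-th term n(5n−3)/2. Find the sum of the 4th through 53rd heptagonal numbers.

Σ i(5i−3)/2 = (5Σi² − 3Σi) / 2 over i = 4..53.
Σi = 1431 − 6 = 1425 and Σi² = 51039 − 14 = 51025.
(5·51025 − 3·1425) / 2 = 250850/2 = 125425.

125425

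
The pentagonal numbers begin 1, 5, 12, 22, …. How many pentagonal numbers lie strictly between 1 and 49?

4

The n-th pentagonal number is n(3n−1)/2.
Smallest index with value > 1: n = 2 (giving 5).
Largest index with value < 49: n = 5 (giving 35).
Indices 2 through 5: 4 terms.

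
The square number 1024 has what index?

We need n² = 1024, so n = √1024 = 32.
Check: 32² = 1024. ✓

32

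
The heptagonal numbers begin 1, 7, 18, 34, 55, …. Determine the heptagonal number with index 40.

The 40th heptagonal number is n(5n−3)/2 with n = 40.
40·(5·40 − 3)/2 = 40·197/2 = 3940.

3940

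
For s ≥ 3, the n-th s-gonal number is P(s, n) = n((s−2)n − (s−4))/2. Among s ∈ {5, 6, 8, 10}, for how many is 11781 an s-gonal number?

2

s = 5: P(5, 88) = 11572 and P(5, 89) = 11837; 11781 is not s-gonal.
s = 6: P(6, 77) = 11781. ✓
s = 8: P(8, 63) = 11781. ✓
s = 10: P(10, 54) = 11502 and P(10, 55) = 11935; 11781 is not s-gonal.
Hits: s ∈ {6, 8} → 2.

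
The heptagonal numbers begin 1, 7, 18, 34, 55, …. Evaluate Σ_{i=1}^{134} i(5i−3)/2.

Σ i(5i−3)/2 = (5Σi² − 3Σi) / 2 over i = 1..134.
Σi = 9045 and Σi² = 811035.
(5·811035 − 3·9045) / 2 = 4028040/2 = 2014020.

2014020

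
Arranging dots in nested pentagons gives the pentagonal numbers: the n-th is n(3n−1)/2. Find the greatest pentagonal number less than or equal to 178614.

Solve n(3n−1)/2 ≤ 178614 for integer n.
n = 345 gives 178365 ≤ 178614, while n = 346 gives 179401 > 178614; so the answer is 178365.

178365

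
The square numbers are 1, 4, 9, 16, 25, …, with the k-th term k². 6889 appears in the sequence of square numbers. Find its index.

83

We need n² = 6889, so n = √6889 = 83.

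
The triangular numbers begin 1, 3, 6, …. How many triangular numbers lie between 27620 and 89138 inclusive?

The n-th triangular number is n(n+1)/2.
Smallest index with value ≥ 27620: n = 235 (giving 27730).
Largest index with value ≤ 89138: n = 421 (giving 88831).
Indices 235 through 421: 187 terms.

187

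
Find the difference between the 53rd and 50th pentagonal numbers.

462

53·(3·53 − 1)/2 = 4187 and 50·(3·50 − 1)/2 = 3725.
Difference: 4187 − 3725 = 462.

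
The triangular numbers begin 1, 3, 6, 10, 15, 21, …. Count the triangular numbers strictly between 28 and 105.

6

The n-th triangular number is n(n+1)/2.
Smallest index with value > 28: n = 8 (giving 36).
Largest index with value < 105: n = 13 (giving 91).
Indices 8 through 13: 6 terms.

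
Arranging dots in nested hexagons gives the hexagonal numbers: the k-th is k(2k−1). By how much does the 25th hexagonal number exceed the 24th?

Consecutive hexagonal numbers differ by 4n − 3: here 4·25 − 3 = 97.

97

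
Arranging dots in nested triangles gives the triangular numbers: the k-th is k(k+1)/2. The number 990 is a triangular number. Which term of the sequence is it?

44

Set n(n+1)/2 = 990, giving n² + n − 1980 = 0.
So n = (-1 + 89) / 2 = 88/2 = 44.
Check: 44·45/2 = 990. ✓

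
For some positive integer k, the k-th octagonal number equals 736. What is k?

Set n(3n−2) = 736, giving 3n² − 2n − 736 = 0.
So n = (2 + 94) / 6 = 96/6 = 16.

16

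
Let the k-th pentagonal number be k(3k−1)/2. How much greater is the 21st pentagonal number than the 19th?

119

21·(3·21 − 1)/2 = 651 and 19·(3·19 − 1)/2 = 532.
Difference: 651 − 532 = 119.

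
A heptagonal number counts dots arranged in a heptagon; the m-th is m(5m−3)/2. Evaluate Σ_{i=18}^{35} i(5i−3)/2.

32097

Σ i(5i−3)/2 = (5Σi² − 3Σi) / 2 over i = 18..35.
Σi = 630 − 153 = 477 and Σi² = 14910 − 1785 = 13125.
(5·13125 − 3·477) / 2 = 64194/2 = 32097.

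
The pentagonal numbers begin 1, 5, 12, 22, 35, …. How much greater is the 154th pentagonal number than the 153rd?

460

Consecutive pentagonal numbers differ by 3n − 2: here 3·154 − 2 = 460.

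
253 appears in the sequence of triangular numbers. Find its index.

Set n(n+1)/2 = 253, giving n² + n − 506 = 0.
The discriminant is 1 + 8·253 = 2025, and √2025 = 45.
So n = (-1 + 45) / 2 = 44/2 = 22.
Check: 22·23/2 = 253. ✓

22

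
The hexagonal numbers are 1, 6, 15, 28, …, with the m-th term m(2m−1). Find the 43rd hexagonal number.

3655

The 43rd hexagonal number is n(2n−1) with n = 43.
43·(2·43 − 1) = 43·85 = 3655.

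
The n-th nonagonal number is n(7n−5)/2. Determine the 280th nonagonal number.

The 280th nonagonal number is n(7n−5)/2 with n = 280.
280·(7·280 − 5)/2 = 280·1955/2 = 273700.

273700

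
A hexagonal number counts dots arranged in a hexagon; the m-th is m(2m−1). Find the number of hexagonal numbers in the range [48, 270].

6

The n-th hexagonal number is n(2n−1).
Smallest index with value ≥ 48: n = 6 (giving 66).
Largest index with value ≤ 270: n = 11 (giving 231).
Indices 6 through 11: 6 terms.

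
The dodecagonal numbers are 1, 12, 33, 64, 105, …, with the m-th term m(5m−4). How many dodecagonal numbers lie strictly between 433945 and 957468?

The n-th dodecagonal number is n(5n−4).
Smallest index with value > 433945: n = 296 (giving 436896).
Largest index with value < 957468: n = 437 (giving 953097).
Indices 296 through 437: 142 terms.

142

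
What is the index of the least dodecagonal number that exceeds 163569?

Solve n(5n−4) > 163569 for integer n.
The largest n with value ≤ 163569 is 181 (since 163081 ≤ 163569 < 164892), so the first above is n = 182, value 164892.

182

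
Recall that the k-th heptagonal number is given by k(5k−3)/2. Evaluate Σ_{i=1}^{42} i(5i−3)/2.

62608

Σ i(5i−3)/2 = (5Σi² − 3Σi) / 2 over i = 1..42.
Σi = 903 and Σi² = 25585.
(5·25585 − 3·903) / 2 = 125216/2 = 62608.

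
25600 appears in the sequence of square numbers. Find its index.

160

We need n² = 25600, so n = √25600 = 160.
Check: 160² = 25600. ✓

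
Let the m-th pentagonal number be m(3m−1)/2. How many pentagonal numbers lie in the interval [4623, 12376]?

36

The n-th pentagonal number is n(3n−1)/2.
Smallest index with value ≥ 4623: n = 56 (giving 4676).
Largest index with value ≤ 12376: n = 91 (giving 12376).
Indices 56 through 91: 36 terms.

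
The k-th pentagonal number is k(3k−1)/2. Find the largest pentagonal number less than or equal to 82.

70

Solve n(3n−1)/2 ≤ 82 for integer n.
n = 7 gives 70 ≤ 82, while n = 8 gives 92 > 82; so the answer is 70.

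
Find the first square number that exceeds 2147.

2209

Solve n² > 2147 for integer n.
The largest n with value ≤ 2147 is 46 (since 2116 ≤ 2147 < 2209), so the first above is n = 47, value 2209.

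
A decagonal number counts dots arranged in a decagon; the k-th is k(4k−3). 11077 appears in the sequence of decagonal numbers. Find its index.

Set n(4n−3) = 11077, giving 4n² − 3n − 11077 = 0.
The discriminant is 9 + 16·11077 = 177241, and √177241 = 421.
So n = (3 + 421) / 8 = 424/8 = 53.

53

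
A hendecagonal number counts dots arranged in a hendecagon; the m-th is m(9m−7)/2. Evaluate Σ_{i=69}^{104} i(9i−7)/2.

Σ i(9i−7)/2 = (9Σi² − 7Σi) / 2 over i = 69..104.
Σi = 5460 − 2346 = 3114 and Σi² = 380380 − 107134 = 273246.
(9·273246 − 7·3114) / 2 = 2437416/2 = 1218708.

1218708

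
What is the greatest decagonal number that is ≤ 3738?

3510

Solve n(4n−3) ≤ 3738 for integer n.
n = 30 gives 3510 ≤ 3738, while n = 31 gives 3751 > 3738; so the answer is 3510.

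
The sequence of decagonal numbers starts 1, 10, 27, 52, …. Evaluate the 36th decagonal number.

5076

The 36th decagonal number is n(4n−3) with n = 36.
36·(4·36 − 3) = 36·141 = 5076.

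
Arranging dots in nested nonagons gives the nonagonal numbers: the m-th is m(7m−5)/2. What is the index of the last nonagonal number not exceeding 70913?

142

Solve n(7n−5)/2 ≤ 70913 for integer n.
n = 142 gives 70219 ≤ 70913, while n = 143 gives 71214 > 70913; so the answer is index 142.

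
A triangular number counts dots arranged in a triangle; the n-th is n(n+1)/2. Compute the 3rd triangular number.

The 3rd triangular number is n(n+1)/2 with n = 3.
3·4/2 = 12/2 = 6.

6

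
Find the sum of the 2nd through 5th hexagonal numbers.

94

Σ i(2i−1) = 2Σi² − Σi over i = 2..5.
Σi = 15 − 1 = 14 and Σi² = 55 − 1 = 54.
2·54 − 1·14 = 94.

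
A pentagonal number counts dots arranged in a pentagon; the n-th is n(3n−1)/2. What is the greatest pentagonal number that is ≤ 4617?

Solve n(3n−1)/2 ≤ 4617 for integer n.
n = 55 gives 4510 ≤ 4617, while n = 56 gives 4676 > 4617; so the answer is 4510.

4510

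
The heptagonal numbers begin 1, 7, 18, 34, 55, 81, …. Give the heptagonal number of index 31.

The 31st heptagonal number is n(5n−3)/2 with n = 31.
31·(5·31 − 3)/2 = 31·152/2 = 31·76 = 2356.

2356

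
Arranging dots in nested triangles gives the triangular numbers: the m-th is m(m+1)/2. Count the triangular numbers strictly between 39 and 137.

The n-th triangular number is n(n+1)/2.
Smallest index with value > 39: n = 9 (giving 45).
Largest index with value < 137: n = 16 (giving 136).
Indices 9 through 16: 8 terms.

8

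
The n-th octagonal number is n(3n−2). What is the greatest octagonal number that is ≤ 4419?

Solve n(3n−2) ≤ 4419 for integer n.
n = 38 gives 4256 ≤ 4419, while n = 39 gives 4485 > 4419; so the answer is 4256.

4256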